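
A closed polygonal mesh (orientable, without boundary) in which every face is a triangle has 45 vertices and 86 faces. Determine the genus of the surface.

0

Every face is a triangle, so 2E = 3·86 = 258, giving E = 129.
χ = V − E + F = 45 − 129 + 86 = 2.
For a closed orientable surface χ = 2 − 2g, so g = (2 − (2))/2 = 0.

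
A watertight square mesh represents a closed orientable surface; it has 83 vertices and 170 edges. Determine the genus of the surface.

Every face is a square and each edge borders two faces, so 4F = 2·170, giving F = 85.
χ = V − E + F = 83 − 170 + 85 = -2.
For a closed orientable surface χ = 2 − 2g, so g = (2 − (-2))/2 = 2.

2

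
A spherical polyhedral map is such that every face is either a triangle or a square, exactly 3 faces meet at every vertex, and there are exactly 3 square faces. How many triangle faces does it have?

2

Let x be the number of triangles; then F = 3 + x.
Edge–face incidences: 2E = 4·3 + 3·x = 12 + 3x.
Every vertex has degree 3, so 3V = 2E.
Euler: V − E + F = 2 ⇒ (2E)/3 − E + (3 + x) = 2.
Multiply by 6: 2·(2E) − 3·(2E) + 6·(3 + x) = 12, i.e. 18 + 6x − (12 + 3x) = 12.
Collecting terms: 3x + 6 = 12, so 3x = 6, so x = 2.
Then 2E = 12 + 3·2 = 18, so E = 9, V = 2E/3 = 6, F = 3 + 2 = 5.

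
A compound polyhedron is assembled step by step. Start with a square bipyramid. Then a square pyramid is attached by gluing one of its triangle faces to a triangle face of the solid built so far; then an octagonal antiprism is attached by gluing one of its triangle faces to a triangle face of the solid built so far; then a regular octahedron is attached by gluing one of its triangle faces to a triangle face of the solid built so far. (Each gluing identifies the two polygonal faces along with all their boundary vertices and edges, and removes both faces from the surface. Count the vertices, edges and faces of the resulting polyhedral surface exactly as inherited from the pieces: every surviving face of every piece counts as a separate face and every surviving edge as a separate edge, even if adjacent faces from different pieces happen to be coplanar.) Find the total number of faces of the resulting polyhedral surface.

A square bipyramid: V=6, E=12, F=8.
Attach a square pyramid (V=5, E=8, F=5) along a 3-gon: merge 3 vertices and 3 edges, delete both glued faces → V=8, E=17, F=11.
Attach an octagonal antiprism (V=16, E=32, F=18) along a 3-gon: merge 3 vertices and 3 edges, delete both glued faces → V=21, E=46, F=27.
Attach a regular octahedron (V=6, E=12, F=8) along a 3-gon: merge 3 vertices and 3 edges, delete both glued faces → V=24, E=55, F=33.
Check: V − E + F = 24 − 55 + 33 = 2.

33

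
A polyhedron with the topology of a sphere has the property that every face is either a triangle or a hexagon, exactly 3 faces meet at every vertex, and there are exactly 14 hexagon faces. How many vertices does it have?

Let x be the number of triangles; then F = 14 + x.
Edge–face incidences: 2E = 6·14 + 3·x = 84 + 3x.
Every vertex has degree 3, so 3V = 2E.
Euler: V − E + F = 2 ⇒ (2E)/3 − E + (14 + x) = 2.
Multiply by 6: 2·(2E) − 3·(2E) + 6·(14 + x) = 12, i.e. 84 + 6x − (84 + 3x) = 12.
Collecting terms: 3x = 12, so x = 4.
Then 2E = 84 + 3·4 = 96, so E = 48, V = 2E/3 = 32, F = 14 + 4 = 18.

32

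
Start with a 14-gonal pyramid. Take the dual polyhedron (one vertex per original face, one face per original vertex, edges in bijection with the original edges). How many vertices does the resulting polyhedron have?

15

The base solid has V = 15, E = 28, F = 15.
The dual swaps V and F and preserves E: V′ = F = 15, E′ = E = 28, F′ = V = 15.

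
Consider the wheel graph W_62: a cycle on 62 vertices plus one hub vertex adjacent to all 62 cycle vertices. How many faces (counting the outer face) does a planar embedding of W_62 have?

63

W_62 has V = 62 + 1 = 63 vertices and E = 2·62 = 124 edges.
By Euler's formula F = 2 − V + E = 2 − 63 + 124 = 63.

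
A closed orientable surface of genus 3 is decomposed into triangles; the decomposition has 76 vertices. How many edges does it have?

240

χ = 2 − 2·3 = -4, and every face is a triangle so 3F = 2E.
V − E + F = -4 with E = 3F/2 gives 76 − (3/2 − 1)·F = -4, so F = 160 and E = 240.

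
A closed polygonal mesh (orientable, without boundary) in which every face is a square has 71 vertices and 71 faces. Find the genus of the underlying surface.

1

Every face is a square, so 2E = 4·71 = 284, giving E = 142.
χ = V − E + F = 71 − 142 + 71 = 0.
For a closed orientable surface χ = 2 − 2g, so g = (2 − (0))/2 = 1.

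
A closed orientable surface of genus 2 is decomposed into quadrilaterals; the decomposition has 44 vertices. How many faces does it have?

χ = 2 − 2·2 = -2, and every face is a square so 4F = 2E.
V − E + F = -2 with E = 4F/2 gives 44 − (4/2 − 1)·F = -2, so F = 46 and E = 92.

46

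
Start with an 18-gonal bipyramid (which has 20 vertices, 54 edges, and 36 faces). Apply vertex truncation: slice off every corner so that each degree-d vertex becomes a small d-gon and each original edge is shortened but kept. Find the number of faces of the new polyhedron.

56

Truncation replaces each original edge-end by a new vertex, so V′ = 2E = 108.
Each original edge survives, and each old vertex of degree d contributes d new edges; summing degrees gives Σd = 2E, so E′ = E + 2E = 3E = 162.
Each original face survives and each original vertex becomes one new face: F′ = F + V = 56.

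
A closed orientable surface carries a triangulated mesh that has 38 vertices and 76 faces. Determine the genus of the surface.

1

Every face is a triangle, so 2E = 3·76 = 228, giving E = 114.
χ = V − E + F = 38 − 114 + 76 = 0.
For a closed orientable surface χ = 2 − 2g, so g = (2 − (0))/2 = 1.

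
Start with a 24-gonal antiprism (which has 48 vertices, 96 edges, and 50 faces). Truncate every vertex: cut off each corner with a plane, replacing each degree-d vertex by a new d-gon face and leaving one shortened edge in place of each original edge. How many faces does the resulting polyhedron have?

Truncation replaces each original edge-end by a new vertex, so V′ = 2E = 192.
Each original edge survives, and each old vertex of degree d contributes d new edges; summing degrees gives Σd = 2E, so E′ = E + 2E = 3E = 288.
Each original face survives and each original vertex becomes one new face: F′ = F + V = 98.

98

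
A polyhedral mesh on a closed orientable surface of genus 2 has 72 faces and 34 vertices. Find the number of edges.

For a closed orientable surface of genus 2, χ = 2 − 2·2 = -2.
E = V + F − (-2) = 34 + 72 − (-2) = 108.

108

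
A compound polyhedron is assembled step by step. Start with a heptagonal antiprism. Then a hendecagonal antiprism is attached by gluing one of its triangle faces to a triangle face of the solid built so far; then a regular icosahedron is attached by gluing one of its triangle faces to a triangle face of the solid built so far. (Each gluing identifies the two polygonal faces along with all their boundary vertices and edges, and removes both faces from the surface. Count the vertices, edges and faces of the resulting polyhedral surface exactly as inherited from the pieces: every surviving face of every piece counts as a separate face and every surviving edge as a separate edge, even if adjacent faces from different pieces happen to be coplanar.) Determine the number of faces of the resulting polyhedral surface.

A heptagonal antiprism: V=14, E=28, F=16.
Attach a hendecagonal antiprism (V=22, E=44, F=24) along a 3-gon: merge 3 vertices and 3 edges, delete both glued faces → V=33, E=69, F=38.
Attach a regular icosahedron (V=12, E=30, F=20) along a 3-gon: merge 3 vertices and 3 edges, delete both glued faces → V=42, E=96, F=56.
Check: V − E + F = 42 − 96 + 56 = 2.

56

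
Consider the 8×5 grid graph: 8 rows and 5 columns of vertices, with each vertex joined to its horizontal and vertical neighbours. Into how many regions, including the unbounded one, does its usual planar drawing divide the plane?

29

The grid has V = 8·5 = 40 vertices and E = 8·4 + 5·7 = 67 edges.
F = 2 − V + E = 2 − 40 + 67 = 29.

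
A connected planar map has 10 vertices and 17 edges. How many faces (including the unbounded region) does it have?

9

Euler's formula for a connected plane graph: V − E + F = 2, so F = 2 − 10 + 17 = 9.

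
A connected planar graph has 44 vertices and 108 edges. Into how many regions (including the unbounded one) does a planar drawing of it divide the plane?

66

Euler's formula for a connected plane graph: V − E + F = 2, so F = 2 − 44 + 108 = 66.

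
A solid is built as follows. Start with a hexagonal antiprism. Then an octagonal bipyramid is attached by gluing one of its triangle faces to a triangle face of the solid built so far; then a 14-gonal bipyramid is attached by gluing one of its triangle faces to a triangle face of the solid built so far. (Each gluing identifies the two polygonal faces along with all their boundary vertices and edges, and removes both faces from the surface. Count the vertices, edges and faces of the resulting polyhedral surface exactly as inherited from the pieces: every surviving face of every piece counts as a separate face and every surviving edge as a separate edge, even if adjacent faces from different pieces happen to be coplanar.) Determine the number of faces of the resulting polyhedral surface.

A hexagonal antiprism: V=12, E=24, F=14.
Attach an octagonal bipyramid (V=10, E=24, F=16) along a 3-gon: merge 3 vertices and 3 edges, delete both glued faces → V=19, E=45, F=28.
Attach a 14-gonal bipyramid (V=16, E=42, F=28) along a 3-gon: merge 3 vertices and 3 edges, delete both glued faces → V=32, E=84, F=54.
Check: V − E + F = 32 − 84 + 54 = 2.

54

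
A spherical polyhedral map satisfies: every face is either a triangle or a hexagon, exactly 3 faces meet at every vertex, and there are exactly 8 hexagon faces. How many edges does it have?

30

Let x be the number of triangles; then F = 8 + x.
Edge–face incidences: 2E = 6·8 + 3·x = 48 + 3x.
Every vertex has degree 3, so 3V = 2E.
Euler: V − E + F = 2 ⇒ (2E)/3 − E + (8 + x) = 2.
Multiply by 6: 2·(2E) − 3·(2E) + 6·(8 + x) = 12, i.e. 48 + 6x − (48 + 3x) = 12.
Collecting terms: 3x = 12, so x = 4.
Then 2E = 48 + 3·4 = 60, so E = 30, V = 2E/3 = 20, F = 8 + 4 = 12.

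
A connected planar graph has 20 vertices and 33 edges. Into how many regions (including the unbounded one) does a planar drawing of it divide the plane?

15

Euler's formula for a connected plane graph: V − E + F = 2, so F = 2 − 20 + 33 = 15.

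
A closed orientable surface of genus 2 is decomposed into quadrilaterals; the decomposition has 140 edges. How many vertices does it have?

68

χ = 2 − 2·2 = -2, and every face is a square so 4F = 2E.
F = 2E/4 = 70. Then V = -2 + E − F = -2 + 140 − 70 = 68.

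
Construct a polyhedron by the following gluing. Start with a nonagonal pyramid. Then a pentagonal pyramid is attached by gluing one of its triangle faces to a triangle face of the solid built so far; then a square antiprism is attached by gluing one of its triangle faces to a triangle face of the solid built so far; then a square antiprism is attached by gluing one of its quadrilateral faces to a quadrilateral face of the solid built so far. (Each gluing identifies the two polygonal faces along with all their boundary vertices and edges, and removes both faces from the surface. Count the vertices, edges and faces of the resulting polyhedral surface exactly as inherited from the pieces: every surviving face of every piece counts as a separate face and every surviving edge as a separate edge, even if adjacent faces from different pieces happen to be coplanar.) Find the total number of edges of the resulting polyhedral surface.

50

A nonagonal pyramid: V=10, E=18, F=10.
Attach a pentagonal pyramid (V=6, E=10, F=6) along a 3-gon: merge 3 vertices and 3 edges, delete both glued faces → V=13, E=25, F=14.
Attach a square antiprism (V=8, E=16, F=10) along a 3-gon: merge 3 vertices and 3 edges, delete both glued faces → V=18, E=38, F=22.
Attach a square antiprism (V=8, E=16, F=10) along a 4-gon: merge 4 vertices and 4 edges, delete both glued faces → V=22, E=50, F=30.
Check: V − E + F = 22 − 50 + 30 = 2.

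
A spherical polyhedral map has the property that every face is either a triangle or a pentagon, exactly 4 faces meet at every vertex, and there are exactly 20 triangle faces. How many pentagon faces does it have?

12

Let x be the number of pentagons; then F = 20 + x.
Edge–face incidences: 2E = 3·20 + 5·x = 60 + 5x.
Every vertex has degree 4, so 4V = 2E.
Euler: V − E + F = 2 ⇒ (2E)/4 − E + (20 + x) = 2.
Multiply by 8: 2·(2E) − 4·(2E) + 8·(20 + x) = 16, i.e. 160 + 8x − 2·(60 + 5x) = 16.
Collecting terms: −2x + 40 = 16, so −2x = −24, so x = 12.
Then 2E = 60 + 5·12 = 120, so E = 60, V = 2E/4 = 30, F = 20 + 12 = 32.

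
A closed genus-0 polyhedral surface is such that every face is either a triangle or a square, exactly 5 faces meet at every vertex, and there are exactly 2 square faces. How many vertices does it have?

Let x be the number of triangles; then F = 2 + x.
Edge–face incidences: 2E = 4·2 + 3·x = 8 + 3x.
Every vertex has degree 5, so 5V = 2E.
Euler: V − E + F = 2 ⇒ (2E)/5 − E + (2 + x) = 2.
Multiply by 10: 2·(2E) − 5·(2E) + 10·(2 + x) = 20, i.e. 20 + 10x − 3·(8 + 3x) = 20.
Collecting terms: x − 4 = 20, so x = 24.
Then 2E = 8 + 3·24 = 80, so E = 40, V = 2E/5 = 16, F = 2 + 24 = 26.

16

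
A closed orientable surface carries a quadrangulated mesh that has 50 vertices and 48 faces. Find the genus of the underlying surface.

0

Every face is a square, so 2E = 4·48 = 192, giving E = 96.
χ = V − E + F = 50 − 96 + 48 = 2.
For a closed orientable surface χ = 2 − 2g, so g = (2 − (2))/2 = 0.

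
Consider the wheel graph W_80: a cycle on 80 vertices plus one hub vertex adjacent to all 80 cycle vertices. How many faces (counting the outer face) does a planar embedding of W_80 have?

W_80 has V = 80 + 1 = 81 vertices and E = 2·80 = 160 edges.
By Euler's formula F = 2 − V + E = 2 − 81 + 160 = 81.

81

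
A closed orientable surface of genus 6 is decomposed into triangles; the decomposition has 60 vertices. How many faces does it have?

140

χ = 2 − 2·6 = -10, and every face is a triangle so 3F = 2E.
V − E + F = -10 with E = 3F/2 gives 60 − (3/2 − 1)·F = -10, so F = 140 and E = 210.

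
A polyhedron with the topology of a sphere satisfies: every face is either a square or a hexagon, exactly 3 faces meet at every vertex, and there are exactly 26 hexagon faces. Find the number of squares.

Let x be the number of squares; then F = 26 + x.
Edge–face incidences: 2E = 6·26 + 4·x = 156 + 4x.
Every vertex has degree 3, so 3V = 2E.
Euler: V − E + F = 2 ⇒ (2E)/3 − E + (26 + x) = 2.
Multiply by 6: 2·(2E) − 3·(2E) + 6·(26 + x) = 12, i.e. 156 + 6x − (156 + 4x) = 12.
Collecting terms: 2x = 12, so x = 6.
Then 2E = 156 + 4·6 = 180, so E = 90, V = 2E/3 = 60, F = 26 + 6 = 32.

6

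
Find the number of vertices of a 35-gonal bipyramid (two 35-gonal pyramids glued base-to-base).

37

A bipyramid over an n-gon has 2n triangular faces and n + 2 vertices: V = 35 + 2 = 37, E = 3·35 = 105, F = 2·35 = 70.
Check: V − E + F = 37 − 105 + 70 = 2.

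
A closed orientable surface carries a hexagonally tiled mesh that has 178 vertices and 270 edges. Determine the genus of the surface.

2

Every face is a hexagon and each edge borders two faces, so 6F = 2·270, giving F = 90.
χ = V − E + F = 178 − 270 + 90 = -2.
For a closed orientable surface χ = 2 − 2g, so g = (2 − (-2))/2 = 2.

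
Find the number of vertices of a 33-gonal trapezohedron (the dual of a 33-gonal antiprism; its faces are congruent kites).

The n-trapezohedron (dual of the n-antiprism) has V = 2·33 + 2 = 68, E = 4·33 = 132, F = 2·33 = 66.

68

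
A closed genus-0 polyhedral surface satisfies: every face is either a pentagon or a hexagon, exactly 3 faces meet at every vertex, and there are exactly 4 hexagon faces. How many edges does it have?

Let x be the number of pentagons; then F = 4 + x.
Edge–face incidences: 2E = 6·4 + 5·x = 24 + 5x.
Every vertex has degree 3, so 3V = 2E.
Euler: V − E + F = 2 ⇒ (2E)/3 − E + (4 + x) = 2.
Multiply by 6: 2·(2E) − 3·(2E) + 6·(4 + x) = 12, i.e. 24 + 6x − (24 + 5x) = 12.
Collecting terms: x = 12.
Then 2E = 24 + 5·12 = 84, so E = 42, V = 2E/3 = 28, F = 4 + 12 = 16.

42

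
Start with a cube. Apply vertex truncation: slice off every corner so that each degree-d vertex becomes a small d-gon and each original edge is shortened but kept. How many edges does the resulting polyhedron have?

The base solid has V = 8, E = 12, F = 6.
Truncation replaces each original edge-end by a new vertex, so V′ = 2E = 24.
Each original edge survives, and each old vertex of degree d contributes d new edges; summing degrees gives Σd = 2E, so E′ = E + 2E = 3E = 36.
Each original face survives and each original vertex becomes one new face: F′ = F + V = 14.

36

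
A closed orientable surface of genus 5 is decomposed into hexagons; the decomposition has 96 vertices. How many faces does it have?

χ = 2 − 2·5 = -8, and every face is a hexagon so 6F = 2E.
V − E + F = -8 with E = 6F/2 gives 96 − (6/2 − 1)·F = -8, so F = 52 and E = 156.

52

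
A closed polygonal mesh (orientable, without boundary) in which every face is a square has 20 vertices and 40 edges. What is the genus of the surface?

1

Every face is a square and each edge borders two faces, so 4F = 2·40, giving F = 20.
χ = V − E + F = 20 − 40 + 20 = 0.
For a closed orientable surface χ = 2 − 2g, so g = (2 − (0))/2 = 1.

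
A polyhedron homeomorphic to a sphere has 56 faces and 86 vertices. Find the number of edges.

Here V − E + F = 2.
E = V + F − (2) = 86 + 56 − (2) = 140.

140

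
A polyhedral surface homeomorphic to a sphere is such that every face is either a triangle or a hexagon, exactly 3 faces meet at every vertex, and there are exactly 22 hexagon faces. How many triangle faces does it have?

Let x be the number of triangles; then F = 22 + x.
Edge–face incidences: 2E = 6·22 + 3·x = 132 + 3x.
Every vertex has degree 3, so 3V = 2E.
Euler: V − E + F = 2 ⇒ (2E)/3 − E + (22 + x) = 2.
Multiply by 6: 2·(2E) − 3·(2E) + 6·(22 + x) = 12, i.e. 132 + 6x − (132 + 3x) = 12.
Collecting terms: 3x = 12, so x = 4.
Then 2E = 132 + 3·4 = 144, so E = 72, V = 2E/3 = 48, F = 22 + 4 = 26.

4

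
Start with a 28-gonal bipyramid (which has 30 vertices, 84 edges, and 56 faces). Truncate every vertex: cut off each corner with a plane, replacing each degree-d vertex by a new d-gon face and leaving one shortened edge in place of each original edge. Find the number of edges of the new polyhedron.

252

Truncation replaces each original edge-end by a new vertex, so V′ = 2E = 168.
Each original edge survives, and each old vertex of degree d contributes d new edges; summing degrees gives Σd = 2E, so E′ = E + 2E = 3E = 252.
Each original face survives and each original vertex becomes one new face: F′ = F + V = 86.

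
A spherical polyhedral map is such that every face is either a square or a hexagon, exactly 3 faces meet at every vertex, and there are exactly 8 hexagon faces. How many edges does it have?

36

Let x be the number of squares; then F = 8 + x.
Edge–face incidences: 2E = 6·8 + 4·x = 48 + 4x.
Every vertex has degree 3, so 3V = 2E.
Euler: V − E + F = 2 ⇒ (2E)/3 − E + (8 + x) = 2.
Multiply by 6: 2·(2E) − 3·(2E) + 6·(8 + x) = 12, i.e. 48 + 6x − (48 + 4x) = 12.
Collecting terms: 2x = 12, so x = 6.
Then 2E = 48 + 4·6 = 72, so E = 36, V = 2E/3 = 24, F = 8 + 6 = 14.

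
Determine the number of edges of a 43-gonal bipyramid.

A bipyramid over an n-gon has 2n triangular faces and n + 2 vertices: V = 43 + 2 = 45, E = 3·43 = 129, F = 2·43 = 86.

129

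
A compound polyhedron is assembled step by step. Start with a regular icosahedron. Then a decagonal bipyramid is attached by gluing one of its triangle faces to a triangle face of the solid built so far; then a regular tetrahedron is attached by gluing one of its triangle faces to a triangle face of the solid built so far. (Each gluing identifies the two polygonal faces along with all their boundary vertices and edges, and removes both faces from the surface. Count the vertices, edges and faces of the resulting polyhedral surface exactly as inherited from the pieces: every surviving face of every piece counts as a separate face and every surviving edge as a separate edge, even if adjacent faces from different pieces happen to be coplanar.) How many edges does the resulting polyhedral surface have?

60

A regular icosahedron: V=12, E=30, F=20.
Attach a decagonal bipyramid (V=12, E=30, F=20) along a 3-gon: merge 3 vertices and 3 edges, delete both glued faces → V=21, E=57, F=38.
Attach a regular tetrahedron (V=4, E=6, F=4) along a 3-gon: merge 3 vertices and 3 edges, delete both glued faces → V=22, E=60, F=40.
Check: V − E + F = 22 − 60 + 40 = 2.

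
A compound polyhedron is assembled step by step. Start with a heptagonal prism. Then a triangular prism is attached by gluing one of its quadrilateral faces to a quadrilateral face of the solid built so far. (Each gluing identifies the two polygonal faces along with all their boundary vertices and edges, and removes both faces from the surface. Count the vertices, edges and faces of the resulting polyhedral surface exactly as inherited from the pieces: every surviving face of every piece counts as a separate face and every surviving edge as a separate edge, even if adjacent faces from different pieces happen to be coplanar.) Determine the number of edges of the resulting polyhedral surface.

A heptagonal prism: V=14, E=21, F=9.
Attach a triangular prism (V=6, E=9, F=5) along a 4-gon: merge 4 vertices and 4 edges, delete both glued faces → V=16, E=26, F=12.
Check: V − E + F = 16 − 26 + 12 = 2.

26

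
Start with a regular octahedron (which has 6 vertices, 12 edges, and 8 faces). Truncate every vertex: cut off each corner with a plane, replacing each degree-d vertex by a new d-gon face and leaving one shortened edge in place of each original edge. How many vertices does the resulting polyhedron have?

24

Truncation replaces each original edge-end by a new vertex, so V′ = 2E = 24.
Each original edge survives, and each old vertex of degree d contributes d new edges; summing degrees gives Σd = 2E, so E′ = E + 2E = 3E = 36.
Each original face survives and each original vertex becomes one new face: F′ = F + V = 14.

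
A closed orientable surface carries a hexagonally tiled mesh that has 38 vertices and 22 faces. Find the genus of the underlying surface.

Every face is a hexagon, so 2E = 6·22 = 132, giving E = 66.
χ = V − E + F = 38 − 66 + 22 = -6.
For a closed orientable surface χ = 2 − 2g, so g = (2 − (-6))/2 = 4.

4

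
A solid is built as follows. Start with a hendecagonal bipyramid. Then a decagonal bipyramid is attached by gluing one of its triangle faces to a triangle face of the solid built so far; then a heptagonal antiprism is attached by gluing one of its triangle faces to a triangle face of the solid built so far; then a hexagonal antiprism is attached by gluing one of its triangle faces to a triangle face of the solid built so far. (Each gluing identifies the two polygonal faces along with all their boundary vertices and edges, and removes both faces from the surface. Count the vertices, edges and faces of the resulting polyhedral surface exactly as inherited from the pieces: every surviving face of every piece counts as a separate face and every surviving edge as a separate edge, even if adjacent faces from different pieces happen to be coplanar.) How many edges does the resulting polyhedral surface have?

106

A hendecagonal bipyramid: V=13, E=33, F=22.
Attach a decagonal bipyramid (V=12, E=30, F=20) along a 3-gon: merge 3 vertices and 3 edges, delete both glued faces → V=22, E=60, F=40.
Attach a heptagonal antiprism (V=14, E=28, F=16) along a 3-gon: merge 3 vertices and 3 edges, delete both glued faces → V=33, E=85, F=54.
Attach a hexagonal antiprism (V=12, E=24, F=14) along a 3-gon: merge 3 vertices and 3 edges, delete both glued faces → V=42, E=106, F=66.
Check: V − E + F = 42 − 106 + 66 = 2.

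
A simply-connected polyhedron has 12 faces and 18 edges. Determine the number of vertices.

Here V − E + F = 2.
V = 2 + E − F = 2 + 18 − 12 = 8.

8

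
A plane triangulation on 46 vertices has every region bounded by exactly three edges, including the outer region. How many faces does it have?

88

In a plane triangulation 3F = 2E and V − E + F = 2, so F = 2V − 4 = 2·46 − 4 = 88.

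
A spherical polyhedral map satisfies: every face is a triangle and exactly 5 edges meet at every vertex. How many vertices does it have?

Each face has 3 edges and each edge borders two faces, so 2E = 3F.
Each vertex has degree 5, so 5V = 2E and hence V = 3F/5.
Euler: V − E + F = 2 ⇒ (3F/5) − (3F/2) + F = 2.
Multiply by 10: (6 − 15 + 10)F = 20, i.e. 1F = 20.
So F = 20, E = 3·20/2 = 30, V = 3·20/5 = 12.

12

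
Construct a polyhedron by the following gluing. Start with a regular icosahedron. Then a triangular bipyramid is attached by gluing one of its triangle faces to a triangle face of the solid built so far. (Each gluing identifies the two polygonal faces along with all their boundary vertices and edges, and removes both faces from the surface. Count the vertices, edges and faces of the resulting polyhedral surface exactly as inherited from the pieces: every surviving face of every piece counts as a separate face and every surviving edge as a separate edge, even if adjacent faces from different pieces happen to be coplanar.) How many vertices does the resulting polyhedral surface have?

A regular icosahedron: V=12, E=30, F=20.
Attach a triangular bipyramid (V=5, E=9, F=6) along a 3-gon: merge 3 vertices and 3 edges, delete both glued faces → V=14, E=36, F=24.
Check: V − E + F = 14 − 36 + 24 = 2.

14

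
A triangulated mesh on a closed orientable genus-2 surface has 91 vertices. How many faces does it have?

186

χ = 2 − 2·2 = -2, and every face is a triangle so 3F = 2E.
V − E + F = -2 with E = 3F/2 gives 91 − (3/2 − 1)·F = -2, so F = 186 and E = 279.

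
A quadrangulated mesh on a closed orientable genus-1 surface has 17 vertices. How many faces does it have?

χ = 2 − 2·1 = 0, and every face is a square so 4F = 2E.
V − E + F = 0 with E = 4F/2 gives 17 − (4/2 − 1)·F = 0, so F = 17 and E = 34.

17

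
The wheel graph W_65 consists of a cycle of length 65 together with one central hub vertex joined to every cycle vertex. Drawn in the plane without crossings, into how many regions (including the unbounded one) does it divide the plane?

W_65 has V = 65 + 1 = 66 vertices and E = 2·65 = 130 edges.
By Euler's formula F = 2 − V + E = 2 − 66 + 130 = 66.

66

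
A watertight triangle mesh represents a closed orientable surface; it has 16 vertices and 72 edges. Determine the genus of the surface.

5

Every face is a triangle and each edge borders two faces, so 3F = 2·72, giving F = 48.
χ = V − E + F = 16 − 72 + 48 = -8.
For a closed orientable surface χ = 2 − 2g, so g = (2 − (-8))/2 = 5.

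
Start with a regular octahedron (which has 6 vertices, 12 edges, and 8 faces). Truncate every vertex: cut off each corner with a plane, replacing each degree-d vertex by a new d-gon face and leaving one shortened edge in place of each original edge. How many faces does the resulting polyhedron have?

14

Truncation replaces each original edge-end by a new vertex, so V′ = 2E = 24.
Each original edge survives, and each old vertex of degree d contributes d new edges; summing degrees gives Σd = 2E, so E′ = E + 2E = 3E = 36.
Each original face survives and each original vertex becomes one new face: F′ = F + V = 14.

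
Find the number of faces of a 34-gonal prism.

36

A prism on an n-gon has two n-gon bases and n rectangular sides: V = 2·34 = 68, E = 3·34 = 102, F = 34 + 2 = 36.
Check: V − E + F = 68 − 102 + 36 = 2.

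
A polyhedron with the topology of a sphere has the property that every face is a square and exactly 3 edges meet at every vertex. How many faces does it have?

Each face has 4 edges and each edge borders two faces, so 2E = 4F.
Each vertex has degree 3, so 3V = 2E and hence V = 4F/3.
Euler: V − E + F = 2 ⇒ (4F/3) − (4F/2) + F = 2.
Multiply by 6: (8 − 12 + 6)F = 12, i.e. 2F = 12.
So F = 6, E = 4·6/2 = 12, V = 4·6/3 = 8.

6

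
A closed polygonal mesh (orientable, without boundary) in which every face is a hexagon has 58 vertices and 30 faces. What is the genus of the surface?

Every face is a hexagon, so 2E = 6·30 = 180, giving E = 90.
χ = V − E + F = 58 − 90 + 30 = -2.
For a closed orientable surface χ = 2 − 2g, so g = (2 − (-2))/2 = 2.

2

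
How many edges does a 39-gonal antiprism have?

An antiprism on an n-gon has two n-gon caps and 2n triangles: V = 2·39 = 78, E = 4·39 = 156, F = 2·39 + 2 = 80.
Check: V − E + F = 78 − 156 + 80 = 2.

156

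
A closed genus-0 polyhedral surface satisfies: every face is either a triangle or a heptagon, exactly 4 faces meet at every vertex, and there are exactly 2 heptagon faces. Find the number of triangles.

Let x be the number of triangles; then F = 2 + x.
Edge–face incidences: 2E = 7·2 + 3·x = 14 + 3x.
Every vertex has degree 4, so 4V = 2E.
Euler: V − E + F = 2 ⇒ (2E)/4 − E + (2 + x) = 2.
Multiply by 8: 2·(2E) − 4·(2E) + 8·(2 + x) = 16, i.e. 16 + 8x − 2·(14 + 3x) = 16.
Collecting terms: 2x − 12 = 16, so 2x = 28, so x = 14.
Then 2E = 14 + 3·14 = 56, so E = 28, V = 2E/4 = 14, F = 2 + 14 = 16.

14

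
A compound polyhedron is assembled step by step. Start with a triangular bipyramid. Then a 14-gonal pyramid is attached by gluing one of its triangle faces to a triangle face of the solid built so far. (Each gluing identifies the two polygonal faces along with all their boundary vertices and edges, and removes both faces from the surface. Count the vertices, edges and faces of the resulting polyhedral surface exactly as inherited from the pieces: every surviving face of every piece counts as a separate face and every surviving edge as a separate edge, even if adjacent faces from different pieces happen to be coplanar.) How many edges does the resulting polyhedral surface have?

34

A triangular bipyramid: V=5, E=9, F=6.
Attach a 14-gonal pyramid (V=15, E=28, F=15) along a 3-gon: merge 3 vertices and 3 edges, delete both glued faces → V=17, E=34, F=19.
Check: V − E + F = 17 − 34 + 19 = 2.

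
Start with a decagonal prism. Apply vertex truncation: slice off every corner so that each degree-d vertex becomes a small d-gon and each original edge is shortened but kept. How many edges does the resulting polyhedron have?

90

The base solid has V = 20, E = 30, F = 12.
Truncation replaces each original edge-end by a new vertex, so V′ = 2E = 60.
Each original edge survives, and each old vertex of degree d contributes d new edges; summing degrees gives Σd = 2E, so E′ = E + 2E = 3E = 90.
Each original face survives and each original vertex becomes one new face: F′ = F + V = 32.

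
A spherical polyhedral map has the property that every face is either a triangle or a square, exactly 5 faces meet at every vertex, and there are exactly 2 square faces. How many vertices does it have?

Let x be the number of triangles; then F = 2 + x.
Edge–face incidences: 2E = 4·2 + 3·x = 8 + 3x.
Every vertex has degree 5, so 5V = 2E.
Euler: V − E + F = 2 ⇒ (2E)/5 − E + (2 + x) = 2.
Multiply by 10: 2·(2E) − 5·(2E) + 10·(2 + x) = 20, i.e. 20 + 10x − 3·(8 + 3x) = 20.
Collecting terms: x − 4 = 20, so x = 24.
Then 2E = 8 + 3·24 = 80, so E = 40, V = 2E/5 = 16, F = 2 + 24 = 26.

16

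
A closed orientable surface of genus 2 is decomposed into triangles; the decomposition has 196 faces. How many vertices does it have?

96

χ = 2 − 2·2 = -2, and every face is a triangle so 3F = 2E.
E = 3·196/2 = 294. Then V = -2 + E − F = -2 + 294 − 196 = 96.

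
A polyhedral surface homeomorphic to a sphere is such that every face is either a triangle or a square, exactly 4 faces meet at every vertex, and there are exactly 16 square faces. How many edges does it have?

Let x be the number of triangles; then F = 16 + x.
Edge–face incidences: 2E = 4·16 + 3·x = 64 + 3x.
Every vertex has degree 4, so 4V = 2E.
Euler: V − E + F = 2 ⇒ (2E)/4 − E + (16 + x) = 2.
Multiply by 8: 2·(2E) − 4·(2E) + 8·(16 + x) = 16, i.e. 128 + 8x − 2·(64 + 3x) = 16.
Collecting terms: 2x = 16, so x = 8.
Then 2E = 64 + 3·8 = 88, so E = 44, V = 2E/4 = 22, F = 16 + 8 = 24.

44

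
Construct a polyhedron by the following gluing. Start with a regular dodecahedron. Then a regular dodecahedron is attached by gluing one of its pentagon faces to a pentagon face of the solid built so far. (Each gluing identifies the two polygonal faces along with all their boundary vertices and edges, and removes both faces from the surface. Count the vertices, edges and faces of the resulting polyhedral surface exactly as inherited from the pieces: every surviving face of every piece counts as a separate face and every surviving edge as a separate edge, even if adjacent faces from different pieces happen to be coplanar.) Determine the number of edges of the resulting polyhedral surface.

A regular dodecahedron: V=20, E=30, F=12.
Attach a regular dodecahedron (V=20, E=30, F=12) along a 5-gon: merge 5 vertices and 5 edges, delete both glued faces → V=35, E=55, F=22.
Check: V − E + F = 35 − 55 + 22 = 2.

55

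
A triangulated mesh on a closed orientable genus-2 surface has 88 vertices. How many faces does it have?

χ = 2 − 2·2 = -2, and every face is a triangle so 3F = 2E.
V − E + F = -2 with E = 3F/2 gives 88 − (3/2 − 1)·F = -2, so F = 180 and E = 270.

180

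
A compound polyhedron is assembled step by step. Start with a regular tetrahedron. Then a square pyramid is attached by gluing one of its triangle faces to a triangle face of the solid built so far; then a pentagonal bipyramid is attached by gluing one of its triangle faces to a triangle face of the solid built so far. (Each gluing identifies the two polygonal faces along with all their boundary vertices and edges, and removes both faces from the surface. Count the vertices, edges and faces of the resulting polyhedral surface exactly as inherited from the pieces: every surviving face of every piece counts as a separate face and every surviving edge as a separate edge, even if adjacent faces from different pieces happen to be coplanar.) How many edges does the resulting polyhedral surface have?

23

A regular tetrahedron: V=4, E=6, F=4.
Attach a square pyramid (V=5, E=8, F=5) along a 3-gon: merge 3 vertices and 3 edges, delete both glued faces → V=6, E=11, F=7.
Attach a pentagonal bipyramid (V=7, E=15, F=10) along a 3-gon: merge 3 vertices and 3 edges, delete both glued faces → V=10, E=23, F=15.
Check: V − E + F = 10 − 23 + 15 = 2.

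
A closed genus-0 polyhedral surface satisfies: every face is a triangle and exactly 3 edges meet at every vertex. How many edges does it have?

Each face has 3 edges and each edge borders two faces, so 2E = 3F.
Each vertex has degree 3, so 3V = 2E and hence V = 3F/3.
Euler: V − E + F = 2 ⇒ (3F/3) − (3F/2) + F = 2.
Multiply by 6: (6 − 9 + 6)F = 12, i.e. 3F = 12.
So F = 4, E = 3·4/2 = 6, V = 3·4/3 = 4.

6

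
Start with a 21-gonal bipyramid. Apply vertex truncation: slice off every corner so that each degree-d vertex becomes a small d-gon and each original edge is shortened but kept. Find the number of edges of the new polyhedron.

189

The base solid has V = 23, E = 63, F = 42.
Truncation replaces each original edge-end by a new vertex, so V′ = 2E = 126.
Each original edge survives, and each old vertex of degree d contributes d new edges; summing degrees gives Σd = 2E, so E′ = E + 2E = 3E = 189.
Each original face survives and each original vertex becomes one new face: F′ = F + V = 65.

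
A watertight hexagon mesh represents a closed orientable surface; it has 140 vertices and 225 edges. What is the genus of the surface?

Every face is a hexagon and each edge borders two faces, so 6F = 2·225, giving F = 75.
χ = V − E + F = 140 − 225 + 75 = -10.
For a closed orientable surface χ = 2 − 2g, so g = (2 − (-10))/2 = 6.

6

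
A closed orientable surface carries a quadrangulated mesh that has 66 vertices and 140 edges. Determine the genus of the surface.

3

Every face is a square and each edge borders two faces, so 4F = 2·140, giving F = 70.
χ = V − E + F = 66 − 140 + 70 = -4.
For a closed orientable surface χ = 2 − 2g, so g = (2 − (-4))/2 = 3.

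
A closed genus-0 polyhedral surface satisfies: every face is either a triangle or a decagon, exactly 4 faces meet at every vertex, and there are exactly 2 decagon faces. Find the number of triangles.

Let x be the number of triangles; then F = 2 + x.
Edge–face incidences: 2E = 10·2 + 3·x = 20 + 3x.
Every vertex has degree 4, so 4V = 2E.
Euler: V − E + F = 2 ⇒ (2E)/4 − E + (2 + x) = 2.
Multiply by 8: 2·(2E) − 4·(2E) + 8·(2 + x) = 16, i.e. 16 + 8x − 2·(20 + 3x) = 16.
Collecting terms: 2x − 24 = 16, so 2x = 40, so x = 20.
Then 2E = 20 + 3·20 = 80, so E = 40, V = 2E/4 = 20, F = 2 + 20 = 22.

20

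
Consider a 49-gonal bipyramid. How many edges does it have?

147

A bipyramid over an n-gon has 2n triangular faces and n + 2 vertices: V = 49 + 2 = 51, E = 3·49 = 147, F = 2·49 = 98.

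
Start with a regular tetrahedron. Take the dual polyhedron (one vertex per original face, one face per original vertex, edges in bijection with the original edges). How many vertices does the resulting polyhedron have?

4

The base solid has V = 4, E = 6, F = 4.
The dual swaps V and F and preserves E: V′ = F = 4, E′ = E = 6, F′ = V = 4.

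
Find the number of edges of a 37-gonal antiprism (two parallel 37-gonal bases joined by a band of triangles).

148

An antiprism on an n-gon has two n-gon caps and 2n triangles: V = 2·37 = 74, E = 4·37 = 148, F = 2·37 + 2 = 76.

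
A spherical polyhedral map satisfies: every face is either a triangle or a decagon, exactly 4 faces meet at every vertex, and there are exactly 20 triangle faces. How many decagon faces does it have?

Let x be the number of decagons; then F = 20 + x.
Edge–face incidences: 2E = 3·20 + 10·x = 60 + 10x.
Every vertex has degree 4, so 4V = 2E.
Euler: V − E + F = 2 ⇒ (2E)/4 − E + (20 + x) = 2.
Multiply by 8: 2·(2E) − 4·(2E) + 8·(20 + x) = 16, i.e. 160 + 8x − 2·(60 + 10x) = 16.
Collecting terms: −12x + 40 = 16, so −12x = −24, so x = 2.
Then 2E = 60 + 10·2 = 80, so E = 40, V = 2E/4 = 20, F = 20 + 2 = 22.

2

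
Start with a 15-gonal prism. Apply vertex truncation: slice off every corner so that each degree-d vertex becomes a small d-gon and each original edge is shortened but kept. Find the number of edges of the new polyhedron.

The base solid has V = 30, E = 45, F = 17.
Truncation replaces each original edge-end by a new vertex, so V′ = 2E = 90.
Each original edge survives, and each old vertex of degree d contributes d new edges; summing degrees gives Σd = 2E, so E′ = E + 2E = 3E = 135.
Each original face survives and each original vertex becomes one new face: F′ = F + V = 47.

135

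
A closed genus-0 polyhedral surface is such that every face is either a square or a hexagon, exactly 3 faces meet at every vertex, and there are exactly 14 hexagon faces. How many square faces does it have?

6

Let x be the number of squares; then F = 14 + x.
Edge–face incidences: 2E = 6·14 + 4·x = 84 + 4x.
Every vertex has degree 3, so 3V = 2E.
Euler: V − E + F = 2 ⇒ (2E)/3 − E + (14 + x) = 2.
Multiply by 6: 2·(2E) − 3·(2E) + 6·(14 + x) = 12, i.e. 84 + 6x − (84 + 4x) = 12.
Collecting terms: 2x = 12, so x = 6.
Then 2E = 84 + 4·6 = 108, so E = 54, V = 2E/3 = 36, F = 14 + 6 = 20.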